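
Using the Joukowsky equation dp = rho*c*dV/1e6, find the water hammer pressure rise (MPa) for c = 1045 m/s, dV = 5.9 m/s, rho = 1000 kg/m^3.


dp = 1000 * 1045 * 5.9 / 1e6 = 6.1655 MPa


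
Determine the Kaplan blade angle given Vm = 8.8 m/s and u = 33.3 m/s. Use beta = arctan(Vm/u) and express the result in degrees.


beta = arctan(8.8 / 33.3) = 14.8028 degrees


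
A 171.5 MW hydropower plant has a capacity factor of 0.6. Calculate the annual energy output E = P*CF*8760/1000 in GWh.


E = 171.5 * 0.6 * 8760 / 1000 = 901.4040 GWh


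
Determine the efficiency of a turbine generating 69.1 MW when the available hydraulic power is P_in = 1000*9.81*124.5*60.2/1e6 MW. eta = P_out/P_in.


P_in = 1000 * 9.81 * 124.5 * 60.2 / 1e6 = 73.5250 MW
eta = 69.1 / 73.5250 = 0.9398


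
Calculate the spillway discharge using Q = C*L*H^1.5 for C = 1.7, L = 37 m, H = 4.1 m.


Q = 1.7 * 37 * 4.1^1.5 = 522.1875 m^3/s


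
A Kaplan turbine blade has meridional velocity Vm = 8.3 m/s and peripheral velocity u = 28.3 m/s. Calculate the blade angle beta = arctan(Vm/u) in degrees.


beta = arctan(8.3 / 28.3) = 16.3457 degrees


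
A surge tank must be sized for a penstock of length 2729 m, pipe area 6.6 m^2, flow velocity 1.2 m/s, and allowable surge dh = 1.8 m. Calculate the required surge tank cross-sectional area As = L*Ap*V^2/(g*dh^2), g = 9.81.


As = 2729 * 6.6 * 1.2^2 / (9.81 * 1.8^2) = 816.0109 m^2


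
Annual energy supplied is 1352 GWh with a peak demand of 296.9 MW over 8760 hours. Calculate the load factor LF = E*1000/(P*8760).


LF = 1352 * 1000 / (296.9 * 8760) = 0.5198


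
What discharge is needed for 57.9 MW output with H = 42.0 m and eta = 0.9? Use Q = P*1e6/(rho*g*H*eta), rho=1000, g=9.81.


Q = 57.9 * 1e6 / (1000 * 9.81 * 42.0 * 0.9) = 156.1413 m^3/s


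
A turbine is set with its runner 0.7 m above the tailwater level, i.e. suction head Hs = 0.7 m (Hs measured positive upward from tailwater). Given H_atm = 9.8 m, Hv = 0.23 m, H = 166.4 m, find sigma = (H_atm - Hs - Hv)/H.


sigma = (9.8 - 0.7 - 0.23) / 166.4 = 0.0533


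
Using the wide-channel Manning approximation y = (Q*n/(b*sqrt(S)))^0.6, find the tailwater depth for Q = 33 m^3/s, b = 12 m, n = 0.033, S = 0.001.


y = (33 * 0.033 / (12 * 0.001^0.5))^0.6 = 1.8824 m


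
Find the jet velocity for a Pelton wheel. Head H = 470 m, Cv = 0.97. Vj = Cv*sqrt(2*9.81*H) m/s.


Vj = 0.97 * sqrt(2*9.81*470) = 93.1473 m/s


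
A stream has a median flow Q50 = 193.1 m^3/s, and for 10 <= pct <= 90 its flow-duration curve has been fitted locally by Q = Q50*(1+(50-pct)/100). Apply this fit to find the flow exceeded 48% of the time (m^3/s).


Q = 193.1 * (1 + (50 - 48)/100) = 196.9620 m^3/s


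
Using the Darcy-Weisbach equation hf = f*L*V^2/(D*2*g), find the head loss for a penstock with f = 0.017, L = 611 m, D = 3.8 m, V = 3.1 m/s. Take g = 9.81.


hf = 0.017 * 611 * 3.1^2 / (3.8 * 2 * 9.81) = 1.3388 m


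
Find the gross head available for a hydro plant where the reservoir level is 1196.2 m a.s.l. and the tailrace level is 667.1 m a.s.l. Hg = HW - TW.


Hg = 1196.2 - 667.1 = 529.1000 m


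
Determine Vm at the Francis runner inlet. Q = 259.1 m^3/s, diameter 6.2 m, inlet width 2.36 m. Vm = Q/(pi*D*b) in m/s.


Vm = 259.1 / (pi * 6.2 * 2.36) = 5.6366 m/s


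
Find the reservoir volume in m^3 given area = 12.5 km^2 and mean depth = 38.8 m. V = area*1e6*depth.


V = 12.5 * 1e6 * 38.8 = 4.8500e+08 m^3


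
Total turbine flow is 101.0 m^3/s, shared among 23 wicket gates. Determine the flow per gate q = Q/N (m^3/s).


q = 101.0 / 23 = 4.3913 m^3/s


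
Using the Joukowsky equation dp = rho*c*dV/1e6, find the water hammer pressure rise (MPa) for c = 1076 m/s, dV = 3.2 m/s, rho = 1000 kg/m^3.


dp = 1000 * 1076 * 3.2 / 1e6 = 3.4432 MPa


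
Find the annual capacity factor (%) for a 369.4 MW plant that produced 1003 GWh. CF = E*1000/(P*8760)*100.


CF = 1003 * 1000 / (369.4 * 8760) * 100 = 30.9956 %


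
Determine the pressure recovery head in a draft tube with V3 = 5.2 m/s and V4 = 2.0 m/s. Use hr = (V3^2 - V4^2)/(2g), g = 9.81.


hr = (5.2^2 - 2.0^2) / (2*9.81) = 1.1743 m


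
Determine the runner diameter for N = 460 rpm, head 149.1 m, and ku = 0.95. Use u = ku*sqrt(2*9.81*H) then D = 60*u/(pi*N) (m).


u = 0.95 * sqrt(2*9.81*149.1) = 51.3821 m/s
D = 60 * 51.3821 / (pi * 460) = 2.1333 m


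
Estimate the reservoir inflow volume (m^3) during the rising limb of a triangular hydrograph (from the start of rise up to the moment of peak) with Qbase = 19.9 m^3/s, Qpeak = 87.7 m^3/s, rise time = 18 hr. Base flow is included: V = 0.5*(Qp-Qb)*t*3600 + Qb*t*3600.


V = 0.5*(87.7 - 19.9)*18*3600 + 19.9*18*3600 = 3.4862e+06 m^3


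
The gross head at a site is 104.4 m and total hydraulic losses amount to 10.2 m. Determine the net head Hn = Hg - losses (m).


Hn = 104.4 - 10.2 = 94.2000 m


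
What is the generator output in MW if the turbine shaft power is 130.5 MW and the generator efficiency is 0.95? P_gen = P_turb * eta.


P_gen = 130.5 * 0.95 = 123.9750 MW


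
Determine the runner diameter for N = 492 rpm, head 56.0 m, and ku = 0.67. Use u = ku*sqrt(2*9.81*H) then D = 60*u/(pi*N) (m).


u = 0.67 * sqrt(2*9.81*56.0) = 22.2085 m/s
D = 60 * 22.2085 / (pi * 492) = 0.8621 m


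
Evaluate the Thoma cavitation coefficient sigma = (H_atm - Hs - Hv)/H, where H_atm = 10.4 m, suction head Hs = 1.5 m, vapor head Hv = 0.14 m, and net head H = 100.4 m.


sigma = (10.4 - 1.5 - 0.14) / 100.4 = 0.0873


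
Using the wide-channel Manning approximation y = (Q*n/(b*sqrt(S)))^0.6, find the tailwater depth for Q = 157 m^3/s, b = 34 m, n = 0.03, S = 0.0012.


y = (157 * 0.03 / (34 * 0.0012^0.5))^0.6 = 2.2971 m


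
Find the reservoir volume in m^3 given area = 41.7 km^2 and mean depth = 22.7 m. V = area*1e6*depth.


V = 41.7 * 1e6 * 22.7 = 9.4659e+08 m^3


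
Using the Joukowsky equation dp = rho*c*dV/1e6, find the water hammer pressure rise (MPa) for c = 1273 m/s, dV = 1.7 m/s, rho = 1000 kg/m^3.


dp = 1000 * 1273 * 1.7 / 1e6 = 2.1641 MPa


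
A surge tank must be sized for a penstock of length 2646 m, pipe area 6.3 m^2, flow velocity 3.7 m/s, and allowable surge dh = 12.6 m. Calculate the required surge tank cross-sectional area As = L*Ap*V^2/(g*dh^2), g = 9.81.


As = 2646 * 6.3 * 3.7^2 / (9.81 * 12.6^2) = 146.5291 m^2


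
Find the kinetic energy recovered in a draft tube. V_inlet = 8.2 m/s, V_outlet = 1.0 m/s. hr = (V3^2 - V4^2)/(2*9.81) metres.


hr = (8.2^2 - 1.0^2) / (2*9.81) = 3.3761 m


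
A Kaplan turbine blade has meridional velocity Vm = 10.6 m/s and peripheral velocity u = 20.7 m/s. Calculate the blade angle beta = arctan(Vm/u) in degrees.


beta = arctan(10.6 / 20.7) = 27.1160 degrees


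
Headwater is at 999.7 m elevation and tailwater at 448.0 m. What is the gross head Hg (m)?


Hg = 999.7 - 448.0 = 551.7000 m


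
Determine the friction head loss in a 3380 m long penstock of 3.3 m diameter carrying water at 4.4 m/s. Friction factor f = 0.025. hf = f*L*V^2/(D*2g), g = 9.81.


hf = 0.025 * 3380 * 4.4^2 / (3.3 * 2 * 9.81) = 25.2667 m


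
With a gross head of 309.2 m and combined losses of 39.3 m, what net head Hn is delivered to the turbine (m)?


Hn = 309.2 - 39.3 = 269.9000 m


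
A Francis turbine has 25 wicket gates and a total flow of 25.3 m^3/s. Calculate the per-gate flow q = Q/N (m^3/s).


q = 25.3 / 25 = 1.0120 m^3/s


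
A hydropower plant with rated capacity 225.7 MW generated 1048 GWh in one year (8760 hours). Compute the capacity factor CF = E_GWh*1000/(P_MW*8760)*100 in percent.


CF = 1048 * 1000 / (225.7 * 8760) * 100 = 53.0061 %


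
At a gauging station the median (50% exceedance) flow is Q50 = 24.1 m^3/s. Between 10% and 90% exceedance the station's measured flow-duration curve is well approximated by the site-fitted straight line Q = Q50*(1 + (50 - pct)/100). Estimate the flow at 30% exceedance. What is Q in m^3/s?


Q = 24.1 * (1 + (50 - 30)/100) = 28.9200 m^3/s


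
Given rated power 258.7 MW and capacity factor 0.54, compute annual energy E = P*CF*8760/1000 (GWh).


E = 258.7 * 0.54 * 8760 / 1000 = 1223.7545 GWh


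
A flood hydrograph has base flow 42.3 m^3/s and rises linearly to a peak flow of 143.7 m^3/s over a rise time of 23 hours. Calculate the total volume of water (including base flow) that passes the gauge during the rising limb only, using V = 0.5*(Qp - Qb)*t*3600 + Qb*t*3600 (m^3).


V = 0.5*(143.7 - 42.3)*23*3600 + 42.3*23*3600 = 7.7004e+06 m^3


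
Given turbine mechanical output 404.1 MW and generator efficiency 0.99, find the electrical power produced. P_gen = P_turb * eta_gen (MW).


P_gen = 404.1 * 0.99 = 400.0590 MW


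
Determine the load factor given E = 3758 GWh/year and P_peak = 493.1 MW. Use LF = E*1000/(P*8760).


LF = 3758 * 1000 / (493.1 * 8760) = 0.8700


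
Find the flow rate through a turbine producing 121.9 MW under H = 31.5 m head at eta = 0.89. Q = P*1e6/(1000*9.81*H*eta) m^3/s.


Q = 121.9 * 1e6 / (1000 * 9.81 * 31.5 * 0.89) = 443.2351 m^3/s


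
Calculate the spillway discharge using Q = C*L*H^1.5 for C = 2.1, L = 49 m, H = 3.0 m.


Q = 2.1 * 49 * 3.0^1.5 = 534.6841 m^3/s


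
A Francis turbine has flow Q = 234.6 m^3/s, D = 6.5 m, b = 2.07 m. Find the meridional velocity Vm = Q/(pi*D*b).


Vm = 234.6 / (pi * 6.5 * 2.07) = 5.5500 m/s


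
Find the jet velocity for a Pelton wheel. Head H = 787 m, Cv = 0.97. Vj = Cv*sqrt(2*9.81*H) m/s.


Vj = 0.97 * sqrt(2*9.81*787) = 120.5337 m/s


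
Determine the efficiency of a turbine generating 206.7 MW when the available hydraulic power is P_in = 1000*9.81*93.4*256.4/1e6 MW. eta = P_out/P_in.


P_in = 1000 * 9.81 * 93.4 * 256.4 / 1e6 = 234.9275 MW
eta = 206.7 / 234.9275 = 0.8798


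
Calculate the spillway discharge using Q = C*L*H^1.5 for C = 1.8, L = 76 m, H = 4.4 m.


Q = 1.8 * 76 * 4.4^1.5 = 1262.5980 m^3/s


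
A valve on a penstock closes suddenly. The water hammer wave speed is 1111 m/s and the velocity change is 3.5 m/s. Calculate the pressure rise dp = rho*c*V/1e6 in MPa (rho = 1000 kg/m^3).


dp = 1000 * 1111 * 3.5 / 1e6 = 3.8885 MPa


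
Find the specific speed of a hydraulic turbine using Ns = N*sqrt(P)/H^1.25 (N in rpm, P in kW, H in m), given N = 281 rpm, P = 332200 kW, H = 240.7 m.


Ns = 281 * 332200^0.5 / 240.7^1.25 = 170.8288


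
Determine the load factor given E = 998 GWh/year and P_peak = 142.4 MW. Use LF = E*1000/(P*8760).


LF = 998 * 1000 / (142.4 * 8760) = 0.8000


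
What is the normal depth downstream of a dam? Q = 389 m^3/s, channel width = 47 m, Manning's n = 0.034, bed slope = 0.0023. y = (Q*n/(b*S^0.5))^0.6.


y = (389 * 0.034 / (47 * 0.0023^0.5))^0.6 = 2.8912 m


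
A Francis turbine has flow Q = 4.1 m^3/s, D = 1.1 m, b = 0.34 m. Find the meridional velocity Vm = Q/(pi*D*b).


Vm = 4.1 / (pi * 1.1 * 0.34) = 3.4895 m/s


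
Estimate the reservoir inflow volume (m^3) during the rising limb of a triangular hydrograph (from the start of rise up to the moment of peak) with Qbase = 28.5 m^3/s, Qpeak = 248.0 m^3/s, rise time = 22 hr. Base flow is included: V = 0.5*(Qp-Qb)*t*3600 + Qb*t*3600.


V = 0.5*(248.0 - 28.5)*22*3600 + 28.5*22*3600 = 1.0949e+07 m^3


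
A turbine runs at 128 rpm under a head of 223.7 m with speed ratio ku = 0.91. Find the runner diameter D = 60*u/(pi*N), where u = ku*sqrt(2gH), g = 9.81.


u = 0.91 * sqrt(2*9.81*223.7) = 60.2870 m/s
D = 60 * 60.2870 / (pi * 128) = 8.9953 m


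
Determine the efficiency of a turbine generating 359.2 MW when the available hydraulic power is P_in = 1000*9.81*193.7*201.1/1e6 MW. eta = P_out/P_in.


P_in = 1000 * 9.81 * 193.7 * 201.1 / 1e6 = 382.1296 MW
eta = 359.2 / 382.1296 = 0.9400


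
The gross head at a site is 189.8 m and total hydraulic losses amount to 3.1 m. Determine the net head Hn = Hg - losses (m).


Hn = 189.8 - 3.1 = 186.7000 m


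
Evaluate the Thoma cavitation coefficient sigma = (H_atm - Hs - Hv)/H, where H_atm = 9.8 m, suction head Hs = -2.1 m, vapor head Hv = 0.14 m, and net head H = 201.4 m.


sigma = (9.8 - (-2.1) - 0.14) / 201.4 = 0.0584


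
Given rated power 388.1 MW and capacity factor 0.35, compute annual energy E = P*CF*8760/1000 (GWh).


E = 388.1 * 0.35 * 8760 / 1000 = 1189.9146 GWh


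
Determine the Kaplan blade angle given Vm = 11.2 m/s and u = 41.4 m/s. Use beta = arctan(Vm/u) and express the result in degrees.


beta = arctan(11.2 / 41.4) = 15.1379 degrees


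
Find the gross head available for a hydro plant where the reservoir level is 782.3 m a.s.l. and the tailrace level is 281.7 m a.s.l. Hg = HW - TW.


Hg = 782.3 - 281.7 = 500.6000 m


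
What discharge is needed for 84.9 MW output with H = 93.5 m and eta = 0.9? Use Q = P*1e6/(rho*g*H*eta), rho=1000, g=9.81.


Q = 84.9 * 1e6 / (1000 * 9.81 * 93.5 * 0.9) = 102.8453 m^3/s


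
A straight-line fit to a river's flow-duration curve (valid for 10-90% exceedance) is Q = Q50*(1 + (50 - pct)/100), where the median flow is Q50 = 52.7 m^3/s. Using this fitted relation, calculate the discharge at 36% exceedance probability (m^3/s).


Q = 52.7 * (1 + (50 - 36)/100) = 60.0780 m^3/s


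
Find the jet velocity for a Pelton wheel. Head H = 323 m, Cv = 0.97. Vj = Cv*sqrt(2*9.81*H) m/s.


Vj = 0.97 * sqrt(2*9.81*323) = 77.2187 m/s


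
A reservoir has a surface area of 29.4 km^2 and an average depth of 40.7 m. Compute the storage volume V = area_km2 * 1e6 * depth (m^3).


V = 29.4 * 1e6 * 40.7 = 1.1966e+09 m^3


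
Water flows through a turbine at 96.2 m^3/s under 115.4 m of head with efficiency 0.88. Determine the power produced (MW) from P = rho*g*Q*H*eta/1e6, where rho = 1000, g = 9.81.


P = 1000 * 9.81 * 96.2 * 115.4 * 0.88 / 1e6 = 95.8369 MW


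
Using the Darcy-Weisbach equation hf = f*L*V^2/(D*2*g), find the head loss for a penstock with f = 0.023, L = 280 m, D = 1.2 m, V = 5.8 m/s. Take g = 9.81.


hf = 0.023 * 280 * 5.8^2 / (1.2 * 2 * 9.81) = 9.2016 m


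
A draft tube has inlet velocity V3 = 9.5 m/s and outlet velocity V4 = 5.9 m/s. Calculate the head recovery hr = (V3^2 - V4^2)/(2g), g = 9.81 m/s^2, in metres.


hr = (9.5^2 - 5.9^2) / (2*9.81) = 2.8257 m


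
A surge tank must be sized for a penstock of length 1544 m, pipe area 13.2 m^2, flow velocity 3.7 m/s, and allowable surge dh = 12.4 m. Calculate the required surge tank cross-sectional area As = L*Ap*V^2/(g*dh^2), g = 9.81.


As = 1544 * 13.2 * 3.7^2 / (9.81 * 12.4^2) = 184.9747 m^2


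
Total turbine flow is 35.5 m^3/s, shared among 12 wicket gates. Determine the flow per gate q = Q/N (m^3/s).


q = 35.5 / 12 = 2.9583 m^3/s


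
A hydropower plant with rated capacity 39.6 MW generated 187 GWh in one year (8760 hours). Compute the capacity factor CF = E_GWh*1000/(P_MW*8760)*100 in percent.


CF = 187 * 1000 / (39.6 * 8760) * 100 = 53.9066 %


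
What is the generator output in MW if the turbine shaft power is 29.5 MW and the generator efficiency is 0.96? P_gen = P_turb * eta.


P_gen = 29.5 * 0.96 = 28.3200 MW


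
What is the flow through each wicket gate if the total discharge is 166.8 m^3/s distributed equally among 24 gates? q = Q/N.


q = 166.8 / 24 = 6.9500 m^3/s


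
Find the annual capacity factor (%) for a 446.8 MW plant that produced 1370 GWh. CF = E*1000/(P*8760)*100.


CF = 1370 * 1000 / (446.8 * 8760) * 100 = 35.0028 %


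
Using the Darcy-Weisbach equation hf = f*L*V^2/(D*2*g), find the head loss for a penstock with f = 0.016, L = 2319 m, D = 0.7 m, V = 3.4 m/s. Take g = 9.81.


hf = 0.016 * 2319 * 3.4^2 / (0.7 * 2 * 9.81) = 31.2307 m


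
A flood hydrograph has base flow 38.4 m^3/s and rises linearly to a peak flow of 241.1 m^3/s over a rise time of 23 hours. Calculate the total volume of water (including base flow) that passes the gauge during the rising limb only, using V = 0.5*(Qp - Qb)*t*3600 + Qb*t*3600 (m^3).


V = 0.5*(241.1 - 38.4)*23*3600 + 38.4*23*3600 = 1.1571e+07 m^3


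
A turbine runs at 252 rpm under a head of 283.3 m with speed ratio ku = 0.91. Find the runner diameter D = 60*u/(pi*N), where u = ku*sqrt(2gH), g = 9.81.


u = 0.91 * sqrt(2*9.81*283.3) = 67.8444 m/s
D = 60 * 67.8444 / (pi * 252) = 5.1418 m


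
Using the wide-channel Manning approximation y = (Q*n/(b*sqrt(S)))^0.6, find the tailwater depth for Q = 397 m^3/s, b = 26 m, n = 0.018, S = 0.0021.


y = (397 * 0.018 / (26 * 0.0021^0.5))^0.6 = 2.9295 m


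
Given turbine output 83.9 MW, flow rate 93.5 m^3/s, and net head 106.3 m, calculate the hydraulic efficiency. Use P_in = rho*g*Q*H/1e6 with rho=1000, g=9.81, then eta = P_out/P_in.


P_in = 1000 * 9.81 * 93.5 * 106.3 / 1e6 = 97.5021 MW
eta = 83.9 / 97.5021 = 0.8605


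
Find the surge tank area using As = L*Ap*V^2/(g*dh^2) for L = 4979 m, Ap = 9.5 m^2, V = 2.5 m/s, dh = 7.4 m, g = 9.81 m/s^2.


As = 4979 * 9.5 * 2.5^2 / (9.81 * 7.4^2) = 550.3175 m^2


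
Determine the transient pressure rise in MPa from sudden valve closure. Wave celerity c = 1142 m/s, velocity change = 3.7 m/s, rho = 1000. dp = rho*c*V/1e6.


dp = 1000 * 1142 * 3.7 / 1e6 = 4.2254 MPa


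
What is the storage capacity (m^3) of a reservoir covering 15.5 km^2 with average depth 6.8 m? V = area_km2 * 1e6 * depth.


V = 15.5 * 1e6 * 6.8 = 1.0540e+08 m^3


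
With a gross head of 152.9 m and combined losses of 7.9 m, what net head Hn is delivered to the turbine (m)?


Hn = 152.9 - 7.9 = 145.0000 m


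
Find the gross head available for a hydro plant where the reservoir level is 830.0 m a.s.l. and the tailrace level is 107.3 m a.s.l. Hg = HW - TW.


Hg = 830.0 - 107.3 = 722.7000 m


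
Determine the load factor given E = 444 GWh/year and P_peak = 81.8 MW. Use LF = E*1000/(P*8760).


LF = 444 * 1000 / (81.8 * 8760) = 0.6196


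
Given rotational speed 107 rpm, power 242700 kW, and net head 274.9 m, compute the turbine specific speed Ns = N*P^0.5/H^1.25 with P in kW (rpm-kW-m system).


Ns = 107 * 242700^0.5 / 274.9^1.25 = 47.0923


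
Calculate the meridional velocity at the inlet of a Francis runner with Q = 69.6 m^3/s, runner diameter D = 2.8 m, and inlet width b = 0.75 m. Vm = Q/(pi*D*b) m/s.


Vm = 69.6 / (pi * 2.8 * 0.75) = 10.5497 m/s


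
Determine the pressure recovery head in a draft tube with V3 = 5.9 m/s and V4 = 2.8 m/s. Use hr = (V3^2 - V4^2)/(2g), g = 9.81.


hr = (5.9^2 - 2.8^2) / (2*9.81) = 1.3746 m


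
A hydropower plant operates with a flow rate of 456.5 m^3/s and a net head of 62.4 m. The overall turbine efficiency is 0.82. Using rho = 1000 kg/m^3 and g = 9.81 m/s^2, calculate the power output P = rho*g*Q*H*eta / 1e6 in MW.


P = 1000 * 9.81 * 456.5 * 62.4 * 0.82 / 1e6 = 229.1439 MW


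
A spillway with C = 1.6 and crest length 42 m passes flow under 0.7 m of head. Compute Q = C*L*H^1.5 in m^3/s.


Q = 1.6 * 42 * 0.7^1.5 = 39.3565 m^3/s


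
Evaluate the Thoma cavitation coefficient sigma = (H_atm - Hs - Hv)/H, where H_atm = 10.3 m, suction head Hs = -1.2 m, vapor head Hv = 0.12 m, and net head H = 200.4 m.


sigma = (10.3 - (-1.2) - 0.12) / 200.4 = 0.0568


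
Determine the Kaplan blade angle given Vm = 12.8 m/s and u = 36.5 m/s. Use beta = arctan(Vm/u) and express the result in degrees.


beta = arctan(12.8 / 36.5) = 19.3250 degrees


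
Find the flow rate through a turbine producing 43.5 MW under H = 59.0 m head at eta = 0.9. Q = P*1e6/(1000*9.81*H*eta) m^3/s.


Q = 43.5 * 1e6 / (1000 * 9.81 * 59.0 * 0.9) = 83.5075 m^3/s


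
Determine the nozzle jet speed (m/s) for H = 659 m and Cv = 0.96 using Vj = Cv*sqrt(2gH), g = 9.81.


Vj = 0.96 * sqrt(2*9.81*659) = 109.1600 m/s


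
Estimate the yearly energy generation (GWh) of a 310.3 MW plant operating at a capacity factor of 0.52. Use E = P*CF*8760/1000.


E = 310.3 * 0.52 * 8760 / 1000 = 1413.4786 GWh


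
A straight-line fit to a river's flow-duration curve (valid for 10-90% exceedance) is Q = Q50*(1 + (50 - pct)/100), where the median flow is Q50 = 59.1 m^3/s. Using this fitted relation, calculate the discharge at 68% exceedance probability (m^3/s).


Q = 59.1 * (1 + (50 - 68)/100) = 48.4620 m^3/s


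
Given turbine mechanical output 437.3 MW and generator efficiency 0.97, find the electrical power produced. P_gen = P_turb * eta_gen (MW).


P_gen = 437.3 * 0.97 = 424.1810 MW


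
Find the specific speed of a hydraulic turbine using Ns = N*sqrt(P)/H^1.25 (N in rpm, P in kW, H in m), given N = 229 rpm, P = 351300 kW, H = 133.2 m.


Ns = 229 * 351300^0.5 / 133.2^1.25 = 299.9468


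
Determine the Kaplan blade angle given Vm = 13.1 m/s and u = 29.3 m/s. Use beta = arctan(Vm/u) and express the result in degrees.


beta = arctan(13.1 / 29.3) = 24.0894 degrees


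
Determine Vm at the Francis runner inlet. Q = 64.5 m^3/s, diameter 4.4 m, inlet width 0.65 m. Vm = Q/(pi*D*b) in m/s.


Vm = 64.5 / (pi * 4.4 * 0.65) = 7.1787 m/s


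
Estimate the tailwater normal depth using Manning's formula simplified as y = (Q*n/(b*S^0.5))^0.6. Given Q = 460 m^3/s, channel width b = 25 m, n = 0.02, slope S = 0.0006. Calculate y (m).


y = (460 * 0.02 / (25 * 0.0006^0.5))^0.6 = 5.0823 m


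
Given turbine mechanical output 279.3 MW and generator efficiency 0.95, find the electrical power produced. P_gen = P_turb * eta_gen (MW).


P_gen = 279.3 * 0.95 = 265.3350 MW


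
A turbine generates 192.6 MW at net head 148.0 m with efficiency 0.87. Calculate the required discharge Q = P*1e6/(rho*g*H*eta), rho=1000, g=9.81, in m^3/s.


Q = 192.6 * 1e6 / (1000 * 9.81 * 148.0 * 0.87) = 152.4777 m^3/s


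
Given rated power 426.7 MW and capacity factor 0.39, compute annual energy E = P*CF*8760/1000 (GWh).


E = 426.7 * 0.39 * 8760 / 1000 = 1457.7779 GWh


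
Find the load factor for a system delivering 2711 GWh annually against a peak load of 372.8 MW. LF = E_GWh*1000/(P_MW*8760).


LF = 2711 * 1000 / (372.8 * 8760) = 0.8301


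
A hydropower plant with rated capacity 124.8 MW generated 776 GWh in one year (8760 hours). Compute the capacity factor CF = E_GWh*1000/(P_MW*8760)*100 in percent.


CF = 776 * 1000 / (124.8 * 8760) * 100 = 70.9811 %


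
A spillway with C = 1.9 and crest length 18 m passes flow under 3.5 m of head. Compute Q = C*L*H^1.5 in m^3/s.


Q = 1.9 * 18 * 3.5^1.5 = 223.9382 m^3/s


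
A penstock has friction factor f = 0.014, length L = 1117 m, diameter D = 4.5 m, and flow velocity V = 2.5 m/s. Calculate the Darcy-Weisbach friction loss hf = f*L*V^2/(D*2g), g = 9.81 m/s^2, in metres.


hf = 0.014 * 1117 * 2.5^2 / (4.5 * 2 * 9.81) = 1.1070 m


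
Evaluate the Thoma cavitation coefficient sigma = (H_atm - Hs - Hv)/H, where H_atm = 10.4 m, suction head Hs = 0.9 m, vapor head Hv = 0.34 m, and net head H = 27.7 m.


sigma = (10.4 - 0.9 - 0.34) / 27.7 = 0.3307


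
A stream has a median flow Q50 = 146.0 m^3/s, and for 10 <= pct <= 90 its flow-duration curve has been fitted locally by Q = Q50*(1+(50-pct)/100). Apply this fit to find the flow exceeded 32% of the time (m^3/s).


Q = 146.0 * (1 + (50 - 32)/100) = 172.2800 m^3/s


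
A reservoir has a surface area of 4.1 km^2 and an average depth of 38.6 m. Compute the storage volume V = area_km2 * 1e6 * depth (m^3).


V = 4.1 * 1e6 * 38.6 = 1.5826e+08 m^3


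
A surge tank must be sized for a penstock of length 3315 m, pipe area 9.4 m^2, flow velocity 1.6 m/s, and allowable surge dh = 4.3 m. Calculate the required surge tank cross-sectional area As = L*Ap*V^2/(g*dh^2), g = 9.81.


As = 3315 * 9.4 * 1.6^2 / (9.81 * 4.3^2) = 439.7901 m^2


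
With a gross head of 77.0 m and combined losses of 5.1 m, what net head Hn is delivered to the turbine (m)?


Hn = 77.0 - 5.1 = 71.9000 m


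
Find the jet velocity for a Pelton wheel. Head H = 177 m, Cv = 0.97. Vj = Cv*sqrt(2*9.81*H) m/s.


Vj = 0.97 * sqrt(2*9.81*177) = 57.1621 m/s


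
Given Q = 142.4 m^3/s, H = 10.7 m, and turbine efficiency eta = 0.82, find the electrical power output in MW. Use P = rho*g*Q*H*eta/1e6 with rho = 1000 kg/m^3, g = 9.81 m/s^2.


P = 1000 * 9.81 * 142.4 * 10.7 * 0.82 / 1e6 = 12.2568 MW


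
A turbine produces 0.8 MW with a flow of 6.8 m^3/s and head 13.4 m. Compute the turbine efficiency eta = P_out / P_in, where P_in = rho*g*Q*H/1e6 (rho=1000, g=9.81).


P_in = 1000 * 9.81 * 6.8 * 13.4 / 1e6 = 0.8939 MW
eta = 0.8 / 0.8939 = 0.8950


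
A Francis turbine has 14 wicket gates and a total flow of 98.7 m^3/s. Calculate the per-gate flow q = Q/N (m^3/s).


q = 98.7 / 14 = 7.0500 m^3/s


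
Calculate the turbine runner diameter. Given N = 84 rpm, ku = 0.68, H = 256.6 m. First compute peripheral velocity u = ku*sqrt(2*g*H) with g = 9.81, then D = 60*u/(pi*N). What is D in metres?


u = 0.68 * sqrt(2*9.81*256.6) = 48.2488 m/s
D = 60 * 48.2488 / (pi * 84) = 10.9701 m


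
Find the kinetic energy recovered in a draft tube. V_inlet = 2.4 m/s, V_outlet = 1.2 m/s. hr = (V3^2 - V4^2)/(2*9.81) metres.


hr = (2.4^2 - 1.2^2) / (2*9.81) = 0.2202 m


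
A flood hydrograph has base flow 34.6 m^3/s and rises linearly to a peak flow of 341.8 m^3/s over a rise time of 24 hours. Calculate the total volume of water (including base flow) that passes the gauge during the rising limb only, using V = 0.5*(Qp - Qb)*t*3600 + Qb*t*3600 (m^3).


V = 0.5*(341.8 - 34.6)*24*3600 + 34.6*24*3600 = 1.6260e+07 m^3


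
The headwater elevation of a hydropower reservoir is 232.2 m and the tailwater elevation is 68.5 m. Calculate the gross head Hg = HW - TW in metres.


Hg = 232.2 - 68.5 = 163.7000 m


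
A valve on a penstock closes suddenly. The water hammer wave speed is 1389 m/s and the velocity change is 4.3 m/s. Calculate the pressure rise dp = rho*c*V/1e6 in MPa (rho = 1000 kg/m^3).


dp = 1000 * 1389 * 4.3 / 1e6 = 5.9727 MPa


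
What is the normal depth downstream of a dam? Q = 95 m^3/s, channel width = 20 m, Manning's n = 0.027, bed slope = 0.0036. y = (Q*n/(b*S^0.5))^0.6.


y = (95 * 0.027 / (20 * 0.0036^0.5))^0.6 = 1.5774 m


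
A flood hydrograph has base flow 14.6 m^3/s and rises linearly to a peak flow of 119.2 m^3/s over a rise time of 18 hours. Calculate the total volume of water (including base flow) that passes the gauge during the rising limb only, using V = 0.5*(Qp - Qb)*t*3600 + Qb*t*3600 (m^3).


V = 0.5*(119.2 - 14.6)*18*3600 + 14.6*18*3600 = 4.3351e+06 m^3


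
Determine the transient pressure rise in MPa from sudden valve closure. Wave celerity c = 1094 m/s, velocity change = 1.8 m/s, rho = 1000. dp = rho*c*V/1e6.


dp = 1000 * 1094 * 1.8 / 1e6 = 1.9692 MPa


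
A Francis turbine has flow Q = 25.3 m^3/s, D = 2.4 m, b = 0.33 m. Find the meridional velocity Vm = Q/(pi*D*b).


Vm = 25.3 / (pi * 2.4 * 0.33) = 10.1682 m/s


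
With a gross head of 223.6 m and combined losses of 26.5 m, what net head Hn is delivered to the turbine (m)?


Hn = 223.6 - 26.5 = 197.1000 m


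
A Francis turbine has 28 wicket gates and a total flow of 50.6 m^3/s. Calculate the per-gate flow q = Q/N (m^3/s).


q = 50.6 / 28 = 1.8071 m^3/s


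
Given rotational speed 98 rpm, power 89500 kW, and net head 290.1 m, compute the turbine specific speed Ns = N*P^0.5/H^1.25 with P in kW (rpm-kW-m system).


Ns = 98 * 89500^0.5 / 290.1^1.25 = 24.4880


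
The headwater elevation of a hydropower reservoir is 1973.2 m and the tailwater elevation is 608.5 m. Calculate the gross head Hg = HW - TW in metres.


Hg = 1973.2 - 608.5 = 1364.7000 m


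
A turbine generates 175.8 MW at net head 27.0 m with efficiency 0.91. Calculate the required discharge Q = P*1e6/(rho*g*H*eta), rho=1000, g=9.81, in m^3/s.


Q = 175.8 * 1e6 / (1000 * 9.81 * 27.0 * 0.91) = 729.3646 m^3/s


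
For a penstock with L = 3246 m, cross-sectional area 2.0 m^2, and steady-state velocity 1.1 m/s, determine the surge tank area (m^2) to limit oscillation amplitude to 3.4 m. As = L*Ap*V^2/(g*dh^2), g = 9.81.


As = 3246 * 2.0 * 1.1^2 / (9.81 * 3.4^2) = 69.2687 m^2


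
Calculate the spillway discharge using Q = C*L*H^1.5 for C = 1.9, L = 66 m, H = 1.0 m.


Q = 1.9 * 66 * 1.0^1.5 = 125.4000 m^3/s


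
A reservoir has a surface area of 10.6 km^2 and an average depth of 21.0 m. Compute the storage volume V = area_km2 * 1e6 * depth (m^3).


V = 10.6 * 1e6 * 21.0 = 2.2260e+08 m^3


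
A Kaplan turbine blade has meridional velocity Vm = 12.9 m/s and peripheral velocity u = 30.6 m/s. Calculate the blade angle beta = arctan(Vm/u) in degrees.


beta = arctan(12.9 / 30.6) = 22.8588 degrees


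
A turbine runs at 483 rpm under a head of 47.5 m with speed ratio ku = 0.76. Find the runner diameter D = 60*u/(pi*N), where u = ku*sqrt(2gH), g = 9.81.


u = 0.76 * sqrt(2*9.81*47.5) = 23.2012 m/s
D = 60 * 23.2012 / (pi * 483) = 0.9174 m


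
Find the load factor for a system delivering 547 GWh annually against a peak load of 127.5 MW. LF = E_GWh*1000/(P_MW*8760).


LF = 547 * 1000 / (127.5 * 8760) = 0.4897


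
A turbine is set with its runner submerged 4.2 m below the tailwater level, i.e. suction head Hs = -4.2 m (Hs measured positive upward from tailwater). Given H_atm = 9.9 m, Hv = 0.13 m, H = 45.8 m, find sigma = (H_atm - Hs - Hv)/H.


sigma = (9.9 - (-4.2) - 0.13) / 45.8 = 0.3050


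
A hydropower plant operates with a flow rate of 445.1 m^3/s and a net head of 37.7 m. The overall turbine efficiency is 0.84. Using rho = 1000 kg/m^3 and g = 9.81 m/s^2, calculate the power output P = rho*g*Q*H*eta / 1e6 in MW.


P = 1000 * 9.81 * 445.1 * 37.7 * 0.84 / 1e6 = 138.2761 MW


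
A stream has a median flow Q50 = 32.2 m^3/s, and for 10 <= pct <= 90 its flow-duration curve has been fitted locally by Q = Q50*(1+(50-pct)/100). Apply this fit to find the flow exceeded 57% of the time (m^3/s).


Q = 32.2 * (1 + (50 - 57)/100) = 29.9460 m^3/s


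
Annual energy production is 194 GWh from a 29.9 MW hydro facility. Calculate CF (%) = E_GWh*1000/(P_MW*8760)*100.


CF = 194 * 1000 / (29.9 * 8760) * 100 = 74.0673 %


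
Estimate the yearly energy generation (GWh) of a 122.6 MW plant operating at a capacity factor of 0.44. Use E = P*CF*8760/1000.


E = 122.6 * 0.44 * 8760 / 1000 = 472.5494 GWh


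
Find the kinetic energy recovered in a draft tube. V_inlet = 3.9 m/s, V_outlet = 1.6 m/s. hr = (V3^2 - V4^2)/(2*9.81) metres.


hr = (3.9^2 - 1.6^2) / (2*9.81) = 0.6448 m


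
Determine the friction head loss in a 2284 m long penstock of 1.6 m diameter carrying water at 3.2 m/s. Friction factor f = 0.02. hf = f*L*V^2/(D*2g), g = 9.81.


hf = 0.02 * 2284 * 3.2^2 / (1.6 * 2 * 9.81) = 14.9007 m


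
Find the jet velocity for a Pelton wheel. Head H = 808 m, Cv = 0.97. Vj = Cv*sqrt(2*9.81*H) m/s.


Vj = 0.97 * sqrt(2*9.81*808) = 122.1313 m/s


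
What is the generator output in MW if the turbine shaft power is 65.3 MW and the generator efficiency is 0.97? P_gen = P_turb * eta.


P_gen = 65.3 * 0.97 = 63.3410 MW


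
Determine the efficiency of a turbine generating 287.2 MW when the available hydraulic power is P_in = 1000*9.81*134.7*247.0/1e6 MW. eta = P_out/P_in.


P_in = 1000 * 9.81 * 134.7 * 247.0 / 1e6 = 326.3875 MW
eta = 287.2 / 326.3875 = 0.8799


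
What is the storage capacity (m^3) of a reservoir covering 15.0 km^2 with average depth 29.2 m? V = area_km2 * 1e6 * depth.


V = 15.0 * 1e6 * 29.2 = 4.3800e+08 m^3


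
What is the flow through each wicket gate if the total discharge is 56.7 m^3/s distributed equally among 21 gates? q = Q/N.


q = 56.7 / 21 = 2.7000 m^3/s


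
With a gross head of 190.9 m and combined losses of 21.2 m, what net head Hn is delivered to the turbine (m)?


Hn = 190.9 - 21.2 = 169.7000 m


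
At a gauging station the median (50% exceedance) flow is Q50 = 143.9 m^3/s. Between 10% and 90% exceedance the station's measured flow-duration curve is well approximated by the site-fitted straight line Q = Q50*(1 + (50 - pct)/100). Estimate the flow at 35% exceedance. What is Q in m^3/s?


Q = 143.9 * (1 + (50 - 35)/100) = 165.4850 m^3/s


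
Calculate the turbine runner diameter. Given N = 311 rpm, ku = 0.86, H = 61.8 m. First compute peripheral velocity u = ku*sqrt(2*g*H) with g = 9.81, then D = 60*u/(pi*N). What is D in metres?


u = 0.86 * sqrt(2*9.81*61.8) = 29.9462 m/s
D = 60 * 29.9462 / (pi * 311) = 1.8390 m


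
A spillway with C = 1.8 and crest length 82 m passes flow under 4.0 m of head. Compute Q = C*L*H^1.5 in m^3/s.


Q = 1.8 * 82 * 4.0^1.5 = 1180.8000 m^3/s


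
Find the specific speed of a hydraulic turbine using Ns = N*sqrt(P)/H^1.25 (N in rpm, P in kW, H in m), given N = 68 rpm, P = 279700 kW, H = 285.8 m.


Ns = 68 * 279700^0.5 / 285.8^1.25 = 30.6039


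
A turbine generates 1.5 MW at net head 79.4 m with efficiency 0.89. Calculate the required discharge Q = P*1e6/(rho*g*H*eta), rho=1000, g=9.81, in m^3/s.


Q = 1.5 * 1e6 / (1000 * 9.81 * 79.4 * 0.89) = 2.1638 m^3/s


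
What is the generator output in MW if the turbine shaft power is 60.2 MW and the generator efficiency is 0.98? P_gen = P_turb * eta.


P_gen = 60.2 * 0.98 = 58.9960 MW


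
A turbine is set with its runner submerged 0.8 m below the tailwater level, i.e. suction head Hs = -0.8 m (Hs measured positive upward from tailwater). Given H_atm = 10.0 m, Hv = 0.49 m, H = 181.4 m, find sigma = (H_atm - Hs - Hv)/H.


sigma = (10.0 - (-0.8) - 0.49) / 181.4 = 0.0568


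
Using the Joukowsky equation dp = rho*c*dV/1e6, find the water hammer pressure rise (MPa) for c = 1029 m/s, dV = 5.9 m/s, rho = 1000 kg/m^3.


dp = 1000 * 1029 * 5.9 / 1e6 = 6.0711 MPa


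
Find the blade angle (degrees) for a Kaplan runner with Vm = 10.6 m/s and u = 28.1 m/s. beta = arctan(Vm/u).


beta = arctan(10.6 / 28.1) = 20.6677 degrees


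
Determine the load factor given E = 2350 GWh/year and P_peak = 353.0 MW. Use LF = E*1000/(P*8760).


LF = 2350 * 1000 / (353.0 * 8760) = 0.7600


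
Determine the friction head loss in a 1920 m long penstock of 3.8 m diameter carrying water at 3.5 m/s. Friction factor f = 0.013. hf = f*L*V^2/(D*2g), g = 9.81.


hf = 0.013 * 1920 * 3.5^2 / (3.8 * 2 * 9.81) = 4.1011 m


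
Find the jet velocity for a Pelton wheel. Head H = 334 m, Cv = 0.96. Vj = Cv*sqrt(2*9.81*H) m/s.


Vj = 0.96 * sqrt(2*9.81*334) = 77.7131 m/s


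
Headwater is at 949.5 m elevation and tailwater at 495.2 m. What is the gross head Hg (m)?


Hg = 949.5 - 495.2 = 454.3000 m


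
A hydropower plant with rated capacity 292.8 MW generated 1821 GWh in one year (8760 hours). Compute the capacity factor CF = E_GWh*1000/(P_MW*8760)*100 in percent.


CF = 1821 * 1000 / (292.8 * 8760) * 100 = 70.9961 %


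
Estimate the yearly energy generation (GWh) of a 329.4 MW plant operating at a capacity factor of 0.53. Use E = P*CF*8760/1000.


E = 329.4 * 0.53 * 8760 / 1000 = 1529.3383 GWh


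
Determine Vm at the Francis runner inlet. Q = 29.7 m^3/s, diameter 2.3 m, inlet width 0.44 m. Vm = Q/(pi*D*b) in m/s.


Vm = 29.7 / (pi * 2.3 * 0.44) = 9.3417 m/s


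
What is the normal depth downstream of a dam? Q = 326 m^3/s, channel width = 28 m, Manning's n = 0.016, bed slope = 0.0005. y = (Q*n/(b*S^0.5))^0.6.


y = (326 * 0.016 / (28 * 0.0005^0.5))^0.6 = 3.5679 m


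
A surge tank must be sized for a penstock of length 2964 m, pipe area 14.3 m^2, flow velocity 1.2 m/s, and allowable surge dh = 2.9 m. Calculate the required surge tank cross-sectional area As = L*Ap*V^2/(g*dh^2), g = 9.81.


As = 2964 * 14.3 * 1.2^2 / (9.81 * 2.9^2) = 739.7956 m^2


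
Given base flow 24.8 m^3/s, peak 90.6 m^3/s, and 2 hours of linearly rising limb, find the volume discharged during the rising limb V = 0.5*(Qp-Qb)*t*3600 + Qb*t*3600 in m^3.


V = 0.5*(90.6 - 24.8)*2*3600 + 24.8*2*3600 = 415440.0000 m^3


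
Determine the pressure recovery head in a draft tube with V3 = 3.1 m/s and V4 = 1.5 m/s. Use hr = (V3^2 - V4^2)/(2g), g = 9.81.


hr = (3.1^2 - 1.5^2) / (2*9.81) = 0.3751 m


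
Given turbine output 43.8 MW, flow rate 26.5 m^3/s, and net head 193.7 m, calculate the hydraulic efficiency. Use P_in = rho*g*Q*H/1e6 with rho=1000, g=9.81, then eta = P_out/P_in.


P_in = 1000 * 9.81 * 26.5 * 193.7 / 1e6 = 50.3552 MW
eta = 43.8 / 50.3552 = 0.8698


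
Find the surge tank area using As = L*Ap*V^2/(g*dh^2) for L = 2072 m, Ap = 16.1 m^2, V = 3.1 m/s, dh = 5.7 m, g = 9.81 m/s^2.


As = 2072 * 16.1 * 3.1^2 / (9.81 * 5.7^2) = 1005.8201 m^2


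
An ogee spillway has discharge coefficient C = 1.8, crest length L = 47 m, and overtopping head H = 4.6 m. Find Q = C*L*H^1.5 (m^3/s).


Q = 1.8 * 47 * 4.6^1.5 = 834.6552 m^3/s


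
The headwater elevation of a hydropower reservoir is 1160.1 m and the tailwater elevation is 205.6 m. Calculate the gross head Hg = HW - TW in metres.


Hg = 1160.1 - 205.6 = 954.5000 m


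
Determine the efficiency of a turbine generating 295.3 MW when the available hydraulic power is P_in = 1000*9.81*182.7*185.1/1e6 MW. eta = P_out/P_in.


P_in = 1000 * 9.81 * 182.7 * 185.1 / 1e6 = 331.7523 MW
eta = 295.3 / 331.7523 = 0.8901


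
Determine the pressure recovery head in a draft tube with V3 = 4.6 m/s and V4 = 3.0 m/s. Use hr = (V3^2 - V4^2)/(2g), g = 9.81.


hr = (4.6^2 - 3.0^2) / (2*9.81) = 0.6198 m


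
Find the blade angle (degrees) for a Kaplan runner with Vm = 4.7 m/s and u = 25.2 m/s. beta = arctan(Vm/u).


beta = arctan(4.7 / 25.2) = 10.5647 degrees


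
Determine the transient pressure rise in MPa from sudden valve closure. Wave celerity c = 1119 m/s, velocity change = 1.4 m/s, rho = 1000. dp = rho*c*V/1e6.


dp = 1000 * 1119 * 1.4 / 1e6 = 1.5666 MPa


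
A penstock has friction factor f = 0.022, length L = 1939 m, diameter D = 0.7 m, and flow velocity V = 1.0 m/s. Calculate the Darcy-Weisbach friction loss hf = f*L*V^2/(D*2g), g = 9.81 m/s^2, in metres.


hf = 0.022 * 1939 * 1.0^2 / (0.7 * 2 * 9.81) = 3.1060 m


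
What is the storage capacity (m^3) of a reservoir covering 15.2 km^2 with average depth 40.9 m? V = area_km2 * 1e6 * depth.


V = 15.2 * 1e6 * 40.9 = 6.2168e+08 m^3


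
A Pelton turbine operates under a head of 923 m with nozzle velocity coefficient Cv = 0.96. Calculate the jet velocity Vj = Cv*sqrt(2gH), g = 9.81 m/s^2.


Vj = 0.96 * sqrt(2*9.81*923) = 129.1878 m/s


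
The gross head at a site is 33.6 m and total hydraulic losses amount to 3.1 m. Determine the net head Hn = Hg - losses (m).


Hn = 33.6 - 3.1 = 30.5000 m


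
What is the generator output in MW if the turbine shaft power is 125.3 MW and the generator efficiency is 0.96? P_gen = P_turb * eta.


P_gen = 125.3 * 0.96 = 120.2880 MW


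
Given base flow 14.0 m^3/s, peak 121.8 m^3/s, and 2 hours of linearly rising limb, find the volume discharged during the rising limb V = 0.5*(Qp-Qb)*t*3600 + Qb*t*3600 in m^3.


V = 0.5*(121.8 - 14.0)*2*3600 + 14.0*2*3600 = 488880.0000 m^3


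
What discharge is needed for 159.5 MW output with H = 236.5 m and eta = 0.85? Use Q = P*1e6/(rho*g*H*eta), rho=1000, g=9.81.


Q = 159.5 * 1e6 / (1000 * 9.81 * 236.5 * 0.85) = 80.8801 m^3/s


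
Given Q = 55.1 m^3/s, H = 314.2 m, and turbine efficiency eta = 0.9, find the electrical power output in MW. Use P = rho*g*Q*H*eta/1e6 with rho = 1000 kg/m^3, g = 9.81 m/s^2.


P = 1000 * 9.81 * 55.1 * 314.2 * 0.9 / 1e6 = 152.8514 MW


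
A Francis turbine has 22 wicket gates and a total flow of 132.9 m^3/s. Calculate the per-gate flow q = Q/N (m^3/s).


q = 132.9 / 22 = 6.0409 m^3/s


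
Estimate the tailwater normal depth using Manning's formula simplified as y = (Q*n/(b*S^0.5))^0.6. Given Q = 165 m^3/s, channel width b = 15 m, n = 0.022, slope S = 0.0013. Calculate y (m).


y = (165 * 0.022 / (15 * 0.0013^0.5))^0.6 = 3.1341 m
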